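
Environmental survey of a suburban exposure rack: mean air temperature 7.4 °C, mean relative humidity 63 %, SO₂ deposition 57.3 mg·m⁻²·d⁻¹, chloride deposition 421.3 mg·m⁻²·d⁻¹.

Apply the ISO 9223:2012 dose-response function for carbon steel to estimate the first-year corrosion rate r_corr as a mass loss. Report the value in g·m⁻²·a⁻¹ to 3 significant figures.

carbon steel: temperature factor f = +0.150·(-2.6) = -0.3900
  Pd branch = 1.77·Pd^0.52·e^(0.02·RH+f) = 34.68 μm/a
  Sd branch = 0.102·Sd^0.62·e^(0.033·RH+0.04·T) = 46.48 μm/a
  r_corr = 34.68 + 46.48 = 81.16 μm/a
Convert to mass loss: 81.16 μm/a × 7.85 g/cm³ = 637.1 g·m⁻²·a⁻¹

r_corr = 637 g·m⁻²·a⁻¹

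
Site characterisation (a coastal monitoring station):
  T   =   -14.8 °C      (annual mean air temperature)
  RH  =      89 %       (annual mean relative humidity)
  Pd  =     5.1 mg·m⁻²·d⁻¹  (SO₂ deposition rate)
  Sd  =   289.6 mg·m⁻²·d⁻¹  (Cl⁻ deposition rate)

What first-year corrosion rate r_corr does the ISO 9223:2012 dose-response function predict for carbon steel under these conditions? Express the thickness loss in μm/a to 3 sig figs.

r_corr = 36.3 μm/a

carbon steel: f(T) = +0.150·(T−10) [T≤10 °C] = -3.7200
  Pd branch = 1.77·Pd^0.52·e^(0.02·RH+f) = 0.5934 μm/a
  Cl⁻ term: 0.102·289.6^0.62·exp(0.033·89+0.04·-14.8) = 35.75
  r_corr = 0.5934 + 35.75 = 36.35 μm/a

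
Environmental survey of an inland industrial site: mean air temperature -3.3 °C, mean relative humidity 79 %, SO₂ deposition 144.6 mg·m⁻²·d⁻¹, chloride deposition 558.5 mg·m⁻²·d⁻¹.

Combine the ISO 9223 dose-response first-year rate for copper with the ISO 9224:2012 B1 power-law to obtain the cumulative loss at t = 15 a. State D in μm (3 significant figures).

D(15) = 7.36 μm

copper: temperature factor f = +0.126·(-13.3) = -1.6758
  sulphur-dioxide contribution → 0.3823 μm/a
  chloride contribution → 0.8267 μm/a
  ⇒ r_corr(copper) = 1.209 μm/a
ISO 9224: D(t) = r_corr · t^b with b = 0.667 (copper, B1)
  D(15) = 1.209 × 15^0.667 = 1.209 × 6.088 = 7.36 μm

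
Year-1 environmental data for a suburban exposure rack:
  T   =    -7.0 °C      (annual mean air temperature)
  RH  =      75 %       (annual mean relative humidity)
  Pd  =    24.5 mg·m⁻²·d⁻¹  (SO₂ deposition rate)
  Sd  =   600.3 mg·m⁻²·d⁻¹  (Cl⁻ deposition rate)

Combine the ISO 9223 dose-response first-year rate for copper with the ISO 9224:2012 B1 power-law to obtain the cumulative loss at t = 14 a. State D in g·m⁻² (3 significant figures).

D(14) = 37.9 g·m⁻²

copper: T≤10 °C ⇒ hinge +0.126·(-7.0−10) = -2.1420
  SO₂ term: 0.0053·24.5^0.26·exp(0.059·75-2.1420) = 0.1194
  Sd branch = 0.01025·Sd^0.27·e^(0.036·RH+0.049·T) = 0.6089 μm/a
  r_corr = 0.1194 + 0.6089 = 0.7282 μm/a
Power-law: D(14) = r_corr · 14^0.667
  D(14) = 0.7282 × 14^0.667 = 0.7282 × 5.814 = 4.234 μm
  Mass loss = 4.234 μm × 8.96 g/cm³ = 37.94 g·m⁻²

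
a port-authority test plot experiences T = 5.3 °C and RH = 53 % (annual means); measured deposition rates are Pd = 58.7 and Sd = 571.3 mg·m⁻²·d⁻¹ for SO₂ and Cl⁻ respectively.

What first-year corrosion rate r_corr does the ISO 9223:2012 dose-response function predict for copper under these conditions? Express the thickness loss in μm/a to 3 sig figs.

r_corr = 0.690 μm/a

copper: temperature factor f = +0.126·(-4.7) = -0.5922
  SO₂ term: 0.0053·58.7^0.26·exp(0.059·53-0.5922) = 0.1927
  Cl⁻ term: 0.01025·571.3^0.27·exp(0.036·53+0.049·5.3) = 0.4972
  sum: 0.1927 + 0.4972 → r_corr = 0.6899 μm/a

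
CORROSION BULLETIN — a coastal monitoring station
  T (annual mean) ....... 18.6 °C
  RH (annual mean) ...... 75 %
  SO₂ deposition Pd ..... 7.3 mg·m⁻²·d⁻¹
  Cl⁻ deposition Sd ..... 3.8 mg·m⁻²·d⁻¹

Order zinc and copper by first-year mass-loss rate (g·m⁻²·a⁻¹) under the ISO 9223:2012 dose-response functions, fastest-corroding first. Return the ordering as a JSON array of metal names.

["copper", "zinc"]

zinc: f(T) = -0.071·(T−10) [T>10 °C] = -0.6106
  sulphur-dioxide contribution → 0.5292 μm/a
  chloride contribution → 0.3317 μm/a
  total first-year rate 0.8608 μm/a
  mass loss = 0.8608 μm/a × 7.14 g/cm³ = 6.146 g·m⁻²·a⁻¹
copper: T>10 °C ⇒ hinge -0.080·(18.6−10) = -0.6880
  sulphur-dioxide contribution → 0.373 μm/a
  chloride contribution → 0.5441 μm/a
  ⇒ r_corr(copper) = 0.9171 μm/a
  mass loss = 0.9171 μm/a × 8.96 g/cm³ = 8.217 g·m⁻²·a⁻¹
Ordering by g·m⁻²·a⁻¹: copper (8.22) > zinc (6.15)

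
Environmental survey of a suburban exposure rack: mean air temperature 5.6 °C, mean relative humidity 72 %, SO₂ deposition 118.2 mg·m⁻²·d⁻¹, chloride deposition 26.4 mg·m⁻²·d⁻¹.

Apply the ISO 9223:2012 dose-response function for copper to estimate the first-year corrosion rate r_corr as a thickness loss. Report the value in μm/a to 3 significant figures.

r_corr = 1.17 μm/a

copper: f(T) = +0.126·(T−10) [T≤10 °C] = -0.5544
  SO₂ term: 0.0053·118.2^0.26·exp(0.059·72-0.5544) = 0.7367
  Sd branch = 0.01025·Sd^0.27·e^(0.036·RH+0.049·T) = 0.4359 μm/a
  sum: 0.7367 + 0.4359 → r_corr = 1.173 μm/a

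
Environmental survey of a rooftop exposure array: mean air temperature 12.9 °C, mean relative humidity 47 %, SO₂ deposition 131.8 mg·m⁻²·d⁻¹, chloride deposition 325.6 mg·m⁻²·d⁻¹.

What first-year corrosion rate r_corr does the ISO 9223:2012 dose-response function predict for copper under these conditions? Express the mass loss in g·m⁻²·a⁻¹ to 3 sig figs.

copper: f(T) = -0.080·(T−10) [T>10 °C] = -0.2320
  SO₂ term: 0.0053·131.8^0.26·exp(0.059·47-0.2320) = 0.2393
  Cl⁻ term: 0.01025·325.6^0.27·exp(0.036·47+0.049·12.9) = 0.4995
  sum: 0.2393 + 0.4995 → r_corr = 0.7388 μm/a
Convert to mass loss: 0.7388 μm/a × 8.96 g/cm³ = 6.619 g·m⁻²·a⁻¹

r_corr = 6.62 g·m⁻²·a⁻¹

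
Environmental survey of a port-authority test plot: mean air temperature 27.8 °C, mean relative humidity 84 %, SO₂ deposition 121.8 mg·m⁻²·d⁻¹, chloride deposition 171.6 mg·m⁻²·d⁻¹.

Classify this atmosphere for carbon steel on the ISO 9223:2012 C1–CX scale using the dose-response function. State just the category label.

C5

carbon steel: f(T) = -0.054·(T−10) [T>10 °C] = -0.9612
  Pd branch = 1.77·Pd^0.52·e^(0.02·RH+f) = 44.12 μm/a
  Cl⁻ term: 0.102·171.6^0.62·exp(0.033·84+0.04·27.8) = 120.4
  r_corr = 44.12 + 120.4 = 164.6 μm/a
ISO 9223 Table 2 (carbon steel): 80 < 165 ≤ 200 μm/a ⇒ C5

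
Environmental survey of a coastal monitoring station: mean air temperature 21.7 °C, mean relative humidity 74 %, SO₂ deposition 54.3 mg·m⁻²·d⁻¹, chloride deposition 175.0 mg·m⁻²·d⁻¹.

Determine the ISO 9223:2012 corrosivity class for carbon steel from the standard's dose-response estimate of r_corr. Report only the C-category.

carbon steel: temperature factor f = -0.054·(11.7) = -0.6318
  sulphur-dioxide contribution → 32.99 μm/a
  chloride contribution → 68.67 μm/a
  ⇒ r_corr(carbon steel) = 101.7 μm/a
Category bounds: 80…200 μm/a bracket r_corr ⇒ C5

C5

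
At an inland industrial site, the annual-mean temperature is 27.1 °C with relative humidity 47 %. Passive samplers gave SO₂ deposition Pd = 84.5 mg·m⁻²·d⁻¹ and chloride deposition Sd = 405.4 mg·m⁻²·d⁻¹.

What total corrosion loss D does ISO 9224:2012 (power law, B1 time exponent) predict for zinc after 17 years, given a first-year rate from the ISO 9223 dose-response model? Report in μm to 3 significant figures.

zinc: temperature factor f = -0.071·(17.1) = -1.2141
  sulphur-dioxide contribution → 0.2345 μm/a
  chloride contribution → 7.82 μm/a
  ⇒ r_corr(zinc) = 8.055 μm/a
Long-term exponent b (ISO 9224 Table 2, B1) = 0.813
  D(17) = 8.055 × 17^0.813 = 8.055 × 10.01 = 80.61 μm

D(17) = 80.6 μm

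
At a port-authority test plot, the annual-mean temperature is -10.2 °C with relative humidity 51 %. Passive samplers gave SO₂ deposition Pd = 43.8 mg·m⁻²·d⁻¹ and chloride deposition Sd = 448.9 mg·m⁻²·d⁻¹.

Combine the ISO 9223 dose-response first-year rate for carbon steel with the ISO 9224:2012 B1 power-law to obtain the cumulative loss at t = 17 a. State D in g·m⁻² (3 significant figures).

D(17) = 614 g·m⁻²

carbon steel: T≤10 °C ⇒ hinge +0.150·(-10.2−10) = -3.0300
  Pd branch = 1.77·Pd^0.52·e^(0.02·RH+f) = 1.693 μm/a
  Sd branch = 0.102·Sd^0.62·e^(0.033·RH+0.04·T) = 16.09 μm/a
  sum: 1.693 + 16.09 → r_corr = 17.79 μm/a
ISO 9224: D(t) = r_corr · t^b with b = 0.523 (carbon steel, B1)
  D(17) = 17.79 × 17^0.523 = 17.79 × 4.401 = 78.27 μm
  Mass loss = 78.27 μm × 7.85 g/cm³ = 614.5 g·m⁻²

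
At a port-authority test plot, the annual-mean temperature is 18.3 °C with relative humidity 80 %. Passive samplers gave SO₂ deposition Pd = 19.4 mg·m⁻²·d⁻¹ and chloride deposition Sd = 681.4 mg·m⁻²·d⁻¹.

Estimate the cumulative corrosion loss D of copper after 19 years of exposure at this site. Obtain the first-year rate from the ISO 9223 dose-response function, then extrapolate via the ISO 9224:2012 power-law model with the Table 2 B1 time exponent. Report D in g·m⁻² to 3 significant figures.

D(19) = 209 g·m⁻²

copper: f(T) = -0.080·(T−10) [T>10 °C] = -0.6640
  SO₂ term: 0.0053·19.4^0.26·exp(0.059·80-0.6640) = 0.6616
  Cl⁻ term: 0.01025·681.4^0.27·exp(0.036·80+0.049·18.3) = 2.606
  sum: 0.6616 + 2.606 → r_corr = 3.267 μm/a
Power-law: D(19) = r_corr · 19^0.667
  D(19) = 3.267 × 19^0.667 = 3.267 × 7.127 = 23.29 μm
  Mass loss = 23.29 μm × 8.96 g/cm³ = 208.7 g·m⁻²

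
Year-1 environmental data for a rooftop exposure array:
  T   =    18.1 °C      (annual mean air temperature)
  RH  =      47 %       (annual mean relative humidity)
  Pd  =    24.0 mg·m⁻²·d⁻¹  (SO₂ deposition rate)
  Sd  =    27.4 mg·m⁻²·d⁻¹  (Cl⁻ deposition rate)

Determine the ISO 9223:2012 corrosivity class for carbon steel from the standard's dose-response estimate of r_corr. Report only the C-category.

carbon steel: temperature factor f = -0.054·(8.1) = -0.4374
  sulphur-dioxide contribution → 15.27 μm/a
  chloride contribution → 7.727 μm/a
  total first-year rate 23 μm/a
23 μm/a falls in (1.3, 25] for carbon steel → category C2

C2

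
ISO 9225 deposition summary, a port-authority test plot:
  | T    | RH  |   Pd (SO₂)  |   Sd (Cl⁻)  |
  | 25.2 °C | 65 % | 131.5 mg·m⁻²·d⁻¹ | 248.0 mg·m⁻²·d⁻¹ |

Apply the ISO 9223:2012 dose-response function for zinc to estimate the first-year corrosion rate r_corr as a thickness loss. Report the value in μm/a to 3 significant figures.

r_corr = 6.55 μm/a

zinc: T>10 °C ⇒ hinge -0.071·(25.2−10) = -1.0792
  sulphur-dioxide contribution → 0.746 μm/a
  chloride contribution → 5.807 μm/a
  total first-year rate 6.553 μm/a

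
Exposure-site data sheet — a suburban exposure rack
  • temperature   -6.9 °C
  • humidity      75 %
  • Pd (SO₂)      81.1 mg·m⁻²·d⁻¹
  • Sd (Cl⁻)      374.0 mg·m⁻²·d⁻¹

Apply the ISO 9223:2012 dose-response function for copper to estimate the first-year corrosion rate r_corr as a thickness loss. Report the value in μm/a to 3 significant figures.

r_corr = 0.704 μm/a

copper: temperature factor f = +0.126·(-16.9) = -2.1294
  Pd branch = 0.0053·Pd^0.26·e^(0.059·RH+f) = 0.165 μm/a
  Cl⁻ term: 0.01025·374.0^0.27·exp(0.036·75+0.049·-6.9) = 0.5385
  r_corr = 0.165 + 0.5385 = 0.7035 μm/a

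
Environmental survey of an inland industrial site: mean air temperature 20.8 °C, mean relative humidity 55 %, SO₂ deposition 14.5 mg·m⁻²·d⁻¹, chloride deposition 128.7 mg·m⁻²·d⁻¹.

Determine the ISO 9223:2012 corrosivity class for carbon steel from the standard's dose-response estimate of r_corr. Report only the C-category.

C3

carbon steel: temperature factor f = -0.054·(10.8) = -0.5832
  Pd branch = 1.77·Pd^0.52·e^(0.02·RH+f) = 11.92 μm/a
  Cl⁻ term: 0.102·128.7^0.62·exp(0.033·55+0.04·20.8) = 29.25
  r_corr = 11.92 + 29.25 = 41.17 μm/a
Category bounds: 25…50 μm/a bracket r_corr ⇒ C3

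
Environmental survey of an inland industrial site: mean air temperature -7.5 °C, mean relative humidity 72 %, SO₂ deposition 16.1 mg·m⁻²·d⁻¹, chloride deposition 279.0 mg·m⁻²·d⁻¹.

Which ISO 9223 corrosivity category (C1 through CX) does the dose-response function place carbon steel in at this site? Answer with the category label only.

C3

carbon steel: f(T) = +0.150·(T−10) [T≤10 °C] = -2.6250
  SO₂ term: 1.77·16.1^0.52·exp(0.02·72-2.6250) = 2.296
  Sd branch = 0.102·Sd^0.62·e^(0.033·RH+0.04·T) = 26.7 μm/a
  sum: 2.296 + 26.7 → r_corr = 28.99 μm/a
29 μm/a falls in (25, 50] for carbon steel → category C3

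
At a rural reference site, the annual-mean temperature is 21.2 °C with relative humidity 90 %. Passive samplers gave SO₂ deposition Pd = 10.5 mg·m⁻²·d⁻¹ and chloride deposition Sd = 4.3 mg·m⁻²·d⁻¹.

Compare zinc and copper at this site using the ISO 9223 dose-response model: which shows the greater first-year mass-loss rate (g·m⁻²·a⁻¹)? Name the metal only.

zinc: f(T) = -0.071·(T−10) [T>10 °C] = -0.7952
  SO₂ term: 0.0129·10.5^0.44·exp(0.046·90-0.7952) = 1.029
  Sd branch = 0.0175·Sd^0.57·e^(0.008·RH+0.085·T) = 0.5005 μm/a
  r_corr = 1.029 + 0.5005 = 1.53 μm/a
  mass loss = 1.53 μm/a × 7.14 g/cm³ = 10.92 g·m⁻²·a⁻¹
copper: temperature factor f = -0.080·(11.2) = -0.8960
  SO₂ term: 0.0053·10.5^0.26·exp(0.059·90-0.8960) = 0.8068
  Sd branch = 0.01025·Sd^0.27·e^(0.036·RH+0.049·T) = 1.097 μm/a
  r_corr = 0.8068 + 1.097 = 1.903 μm/a
  mass loss = 1.903 μm/a × 8.96 g/cm³ = 17.05 g·m⁻²·a⁻¹
Ordering by g·m⁻²·a⁻¹: copper (17.1) > zinc (10.9)

copper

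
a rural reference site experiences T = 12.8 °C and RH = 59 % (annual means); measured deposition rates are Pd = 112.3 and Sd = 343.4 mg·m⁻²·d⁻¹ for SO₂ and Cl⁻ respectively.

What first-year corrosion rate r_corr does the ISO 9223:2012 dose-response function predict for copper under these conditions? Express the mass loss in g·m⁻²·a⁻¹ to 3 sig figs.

copper: temperature factor f = -0.080·(2.8) = -0.2240
  SO₂ term: 0.0053·112.3^0.26·exp(0.059·59-0.2240) = 0.4698
  Sd branch = 0.01025·Sd^0.27·e^(0.036·RH+0.049·T) = 0.7766 μm/a
  r_corr = 0.4698 + 0.7766 = 1.246 μm/a
Convert to mass loss: 1.246 μm/a × 8.96 g/cm³ = 11.17 g·m⁻²·a⁻¹

r_corr = 11.2 g·m⁻²·a⁻¹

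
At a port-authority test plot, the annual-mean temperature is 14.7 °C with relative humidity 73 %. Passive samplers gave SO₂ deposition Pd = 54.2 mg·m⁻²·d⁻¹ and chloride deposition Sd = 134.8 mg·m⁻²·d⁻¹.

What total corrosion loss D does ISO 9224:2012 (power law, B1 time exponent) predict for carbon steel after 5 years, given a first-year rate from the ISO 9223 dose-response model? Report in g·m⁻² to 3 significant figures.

carbon steel: temperature factor f = -0.054·(4.7) = -0.2538
  Pd branch = 1.77·Pd^0.52·e^(0.02·RH+f) = 47.15 μm/a
  Sd branch = 0.102·Sd^0.62·e^(0.033·RH+0.04·T) = 42.72 μm/a
  sum: 47.15 + 42.72 → r_corr = 89.87 μm/a
Long-term exponent b (ISO 9224 Table 2, B1) = 0.523
  D(5) = 89.87 × 5^0.523 = 89.87 × 2.32 = 208.5 μm
  Mass loss = 208.5 μm × 7.85 g/cm³ = 1637 g·m⁻²

D(5) = 1.64e+03 g·m⁻²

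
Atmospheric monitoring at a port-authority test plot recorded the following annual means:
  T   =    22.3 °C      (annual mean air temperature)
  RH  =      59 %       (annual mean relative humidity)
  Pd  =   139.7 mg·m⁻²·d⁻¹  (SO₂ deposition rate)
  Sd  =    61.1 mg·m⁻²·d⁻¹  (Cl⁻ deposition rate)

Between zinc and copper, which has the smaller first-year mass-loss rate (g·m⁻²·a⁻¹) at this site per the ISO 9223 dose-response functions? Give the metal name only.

copper

zinc: T>10 °C ⇒ hinge -0.071·(22.3−10) = -0.8733
  SO₂ term: 0.0129·139.7^0.44·exp(0.046·59-0.8733) = 0.7143
  Sd branch = 0.0175·Sd^0.57·e^(0.008·RH+0.085·T) = 1.947 μm/a
  r_corr = 0.7143 + 1.947 = 2.661 μm/a
  mass loss = 2.661 μm/a × 7.14 g/cm³ = 19 g·m⁻²·a⁻¹
copper: T>10 °C ⇒ hinge -0.080·(22.3−10) = -0.9840
  SO₂ term: 0.0053·139.7^0.26·exp(0.059·59-0.9840) = 0.2325
  Sd branch = 0.01025·Sd^0.27·e^(0.036·RH+0.049·T) = 0.7762 μm/a
  r_corr = 0.2325 + 0.7762 = 1.009 μm/a
  mass loss = 1.009 μm/a × 8.96 g/cm³ = 9.038 g·m⁻²·a⁻¹
Ordering by g·m⁻²·a⁻¹: zinc (19) > copper (9.04)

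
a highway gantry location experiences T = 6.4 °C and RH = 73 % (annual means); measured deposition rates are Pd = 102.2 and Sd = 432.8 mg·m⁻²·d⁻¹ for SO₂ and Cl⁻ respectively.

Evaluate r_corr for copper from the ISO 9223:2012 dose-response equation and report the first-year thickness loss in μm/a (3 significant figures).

copper: f(T) = +0.126·(T−10) [T≤10 °C] = -0.4536
  SO₂ term: 0.0053·102.2^0.26·exp(0.059·73-0.4536) = 0.8322
  Cl⁻ term: 0.01025·432.8^0.27·exp(0.036·73+0.049·6.4) = 1
  r_corr = 0.8322 + 1 = 1.832 μm/a

r_corr = 1.83 μm/a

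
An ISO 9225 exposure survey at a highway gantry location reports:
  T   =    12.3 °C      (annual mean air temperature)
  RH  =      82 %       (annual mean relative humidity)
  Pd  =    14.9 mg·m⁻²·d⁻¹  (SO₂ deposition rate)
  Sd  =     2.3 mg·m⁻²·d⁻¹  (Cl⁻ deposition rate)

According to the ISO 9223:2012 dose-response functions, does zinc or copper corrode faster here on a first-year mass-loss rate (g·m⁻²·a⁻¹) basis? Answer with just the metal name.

zinc: T>10 °C ⇒ hinge -0.071·(12.3−10) = -0.1633
  SO₂ term: 0.0129·14.9^0.44·exp(0.046·82-0.1633) = 1.563
  Sd branch = 0.0175·Sd^0.57·e^(0.008·RH+0.085·T) = 0.1542 μm/a
  sum: 1.563 + 0.1542 → r_corr = 1.717 μm/a
  mass loss = 1.717 μm/a × 7.14 g/cm³ = 12.26 g·m⁻²·a⁻¹
copper: temperature factor f = -0.080·(2.3) = -0.1840
  SO₂ term: 0.0053·14.9^0.26·exp(0.059·82-0.1840) = 1.123
  Sd branch = 0.01025·Sd^0.27·e^(0.036·RH+0.049·T) = 0.4489 μm/a
  sum: 1.123 + 0.4489 → r_corr = 1.572 μm/a
  mass loss = 1.572 μm/a × 8.96 g/cm³ = 14.09 g·m⁻²·a⁻¹
Ordering by g·m⁻²·a⁻¹: copper (14.1) > zinc (12.3)

copper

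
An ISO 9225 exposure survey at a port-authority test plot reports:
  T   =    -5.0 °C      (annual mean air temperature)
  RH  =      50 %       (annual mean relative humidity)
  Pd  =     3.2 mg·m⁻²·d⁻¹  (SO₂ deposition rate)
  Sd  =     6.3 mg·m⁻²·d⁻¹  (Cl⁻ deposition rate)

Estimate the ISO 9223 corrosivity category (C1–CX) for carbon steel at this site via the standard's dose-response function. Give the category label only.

carbon steel: temperature factor f = +0.150·(-15.0) = -2.2500
  Pd branch = 1.77·Pd^0.52·e^(0.02·RH+f) = 0.9285 μm/a
  Sd branch = 0.102·Sd^0.62·e^(0.033·RH+0.04·T) = 1.361 μm/a
  r_corr = 0.9285 + 1.361 = 2.29 μm/a
Category bounds: 1.3…25 μm/a bracket r_corr ⇒ C2

C2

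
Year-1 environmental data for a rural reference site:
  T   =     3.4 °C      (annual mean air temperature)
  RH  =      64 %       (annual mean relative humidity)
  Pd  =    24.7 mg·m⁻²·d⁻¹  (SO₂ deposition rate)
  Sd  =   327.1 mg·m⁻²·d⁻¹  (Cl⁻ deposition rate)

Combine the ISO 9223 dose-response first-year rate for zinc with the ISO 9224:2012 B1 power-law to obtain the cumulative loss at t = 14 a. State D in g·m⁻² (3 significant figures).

D(14) = 112 g·m⁻²

zinc: temperature factor f = +0.038·(-6.6) = -0.2508
  sulphur-dioxide contribution → 0.7817 μm/a
  chloride contribution → 1.057 μm/a
  ⇒ r_corr(zinc) = 1.839 μm/a
Power-law: D(14) = r_corr · 14^0.813
  D(14) = 1.839 × 14^0.813 = 1.839 × 8.547 = 15.72 μm
  Mass loss = 15.72 μm × 7.14 g/cm³ = 112.2 g·m⁻²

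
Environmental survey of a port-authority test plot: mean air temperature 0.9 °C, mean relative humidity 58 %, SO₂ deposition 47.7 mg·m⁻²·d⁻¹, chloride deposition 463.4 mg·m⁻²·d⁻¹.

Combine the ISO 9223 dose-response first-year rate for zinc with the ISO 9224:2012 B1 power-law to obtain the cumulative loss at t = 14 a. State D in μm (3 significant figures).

zinc: temperature factor f = +0.038·(-9.1) = -0.3458
  SO₂ term: 0.0129·47.7^0.44·exp(0.046·58-0.3458) = 0.7205
  Cl⁻ term: 0.0175·463.4^0.57·exp(0.008·58+0.085·0.9) = 0.994
  r_corr = 0.7205 + 0.994 = 1.714 μm/a
ISO 9224: D(t) = r_corr · t^b with b = 0.813 (zinc, B1)
  D(14) = 1.714 × 14^0.813 = 1.714 × 8.547 = 14.65 μm

D(14) = 14.7 μm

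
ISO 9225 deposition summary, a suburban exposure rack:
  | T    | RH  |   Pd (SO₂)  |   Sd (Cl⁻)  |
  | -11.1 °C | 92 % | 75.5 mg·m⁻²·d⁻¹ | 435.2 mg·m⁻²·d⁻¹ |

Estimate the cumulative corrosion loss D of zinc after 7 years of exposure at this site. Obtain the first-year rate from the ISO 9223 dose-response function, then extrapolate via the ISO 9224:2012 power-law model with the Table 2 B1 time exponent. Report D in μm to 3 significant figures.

zinc: f(T) = +0.038·(T−10) [T≤10 °C] = -0.8018
  SO₂ term: 0.0129·75.5^0.44·exp(0.046·92-0.8018) = 2.671
  Sd branch = 0.0175·Sd^0.57·e^(0.008·RH+0.085·T) = 0.4539 μm/a
  sum: 2.671 + 0.4539 → r_corr = 3.124 μm/a
ISO 9224: D(t) = r_corr · t^b with b = 0.813 (zinc, B1)
  D(7) = 3.124 × 7^0.813 = 3.124 × 4.865 = 15.2 μm

D(7) = 15.2 μm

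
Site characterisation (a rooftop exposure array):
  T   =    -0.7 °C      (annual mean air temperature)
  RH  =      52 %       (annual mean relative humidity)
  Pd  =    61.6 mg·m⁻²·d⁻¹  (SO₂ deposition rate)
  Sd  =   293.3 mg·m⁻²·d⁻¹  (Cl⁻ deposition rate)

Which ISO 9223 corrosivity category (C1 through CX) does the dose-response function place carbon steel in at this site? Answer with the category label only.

C3

carbon steel: temperature factor f = +0.150·(-10.7) = -1.6050
  Pd branch = 1.77·Pd^0.52·e^(0.02·RH+f) = 8.574 μm/a
  Cl⁻ term: 0.102·293.3^0.62·exp(0.033·52+0.04·-0.7) = 18.68
  r_corr = 8.574 + 18.68 = 27.26 μm/a
27.3 μm/a falls in (25, 50] for carbon steel → category C3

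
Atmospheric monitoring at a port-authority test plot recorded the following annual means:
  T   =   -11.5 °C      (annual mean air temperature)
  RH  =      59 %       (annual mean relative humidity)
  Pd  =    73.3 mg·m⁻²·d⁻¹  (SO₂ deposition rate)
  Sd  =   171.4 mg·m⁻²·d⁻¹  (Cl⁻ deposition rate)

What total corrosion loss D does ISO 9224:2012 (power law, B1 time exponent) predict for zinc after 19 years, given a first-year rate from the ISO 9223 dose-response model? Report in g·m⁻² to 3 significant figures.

zinc: T≤10 °C ⇒ hinge +0.038·(-11.5−10) = -0.8170
  SO₂ term: 0.0129·73.3^0.44·exp(0.046·59-0.8170) = 0.569
  Sd branch = 0.0175·Sd^0.57·e^(0.008·RH+0.085·T) = 0.1981 μm/a
  sum: 0.569 + 0.1981 → r_corr = 0.7671 μm/a
Power-law: D(19) = r_corr · 19^0.813
  D(19) = 0.7671 × 19^0.813 = 0.7671 × 10.96 = 8.404 μm
  Mass loss = 8.404 μm × 7.14 g/cm³ = 60 g·m⁻²

D(19) = 60.0 g·m⁻²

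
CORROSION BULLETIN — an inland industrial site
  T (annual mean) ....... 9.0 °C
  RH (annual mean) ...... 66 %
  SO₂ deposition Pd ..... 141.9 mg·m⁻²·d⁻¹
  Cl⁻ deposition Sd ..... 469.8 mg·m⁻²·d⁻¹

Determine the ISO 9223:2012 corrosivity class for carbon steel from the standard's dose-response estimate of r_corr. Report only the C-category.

C5

carbon steel: f(T) = +0.150·(T−10) [T≤10 °C] = -0.1500
  Pd branch = 1.77·Pd^0.52·e^(0.02·RH+f) = 75.01 μm/a
  Sd branch = 0.102·Sd^0.62·e^(0.033·RH+0.04·T) = 58.54 μm/a
  r_corr = 75.01 + 58.54 = 133.5 μm/a
Category bounds: 80…200 μm/a bracket r_corr ⇒ C5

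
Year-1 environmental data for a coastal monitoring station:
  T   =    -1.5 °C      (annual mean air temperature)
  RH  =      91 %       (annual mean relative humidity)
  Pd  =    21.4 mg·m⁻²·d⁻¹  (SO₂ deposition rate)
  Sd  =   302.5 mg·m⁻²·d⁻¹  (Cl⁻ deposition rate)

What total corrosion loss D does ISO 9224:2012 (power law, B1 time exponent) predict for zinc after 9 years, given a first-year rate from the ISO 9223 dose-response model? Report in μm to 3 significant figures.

zinc: f(T) = +0.038·(T−10) [T≤10 °C] = -0.4370
  SO₂ term: 0.0129·21.4^0.44·exp(0.046·91-0.4370) = 2.109
  Sd branch = 0.0175·Sd^0.57·e^(0.008·RH+0.085·T) = 0.8276 μm/a
  r_corr = 2.109 + 0.8276 = 2.937 μm/a
Power-law: D(9) = r_corr · 9^0.813
  D(9) = 2.937 × 9^0.813 = 2.937 × 5.968 = 17.53 μm

D(9) = 17.5 μm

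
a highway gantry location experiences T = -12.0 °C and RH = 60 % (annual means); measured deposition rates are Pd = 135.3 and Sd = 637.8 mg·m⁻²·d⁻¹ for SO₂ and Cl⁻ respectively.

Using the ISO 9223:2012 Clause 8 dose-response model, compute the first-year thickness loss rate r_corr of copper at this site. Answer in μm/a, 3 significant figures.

r_corr = 0.323 μm/a

copper: f(T) = +0.126·(T−10) [T≤10 °C] = -2.7720
  SO₂ term: 0.0053·135.3^0.26·exp(0.059·60-2.7720) = 0.04092
  Cl⁻ term: 0.01025·637.8^0.27·exp(0.036·60+0.049·-12.0) = 0.2823
  r_corr = 0.04092 + 0.2823 = 0.3232 μm/a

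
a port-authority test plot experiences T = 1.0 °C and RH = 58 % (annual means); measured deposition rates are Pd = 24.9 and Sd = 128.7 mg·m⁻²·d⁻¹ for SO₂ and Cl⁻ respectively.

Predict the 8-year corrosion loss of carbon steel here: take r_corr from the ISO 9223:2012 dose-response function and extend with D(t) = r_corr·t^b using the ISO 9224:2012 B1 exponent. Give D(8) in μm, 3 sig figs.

D(8) = 66.5 μm

carbon steel: f(T) = +0.150·(T−10) [T≤10 °C] = -1.3500
  SO₂ term: 1.77·24.9^0.52·exp(0.02·58-1.3500) = 7.789
  Sd branch = 0.102·Sd^0.62·e^(0.033·RH+0.04·T) = 14.63 μm/a
  r_corr = 7.789 + 14.63 = 22.42 μm/a
ISO 9224: D(t) = r_corr · t^b with b = 0.523 (carbon steel, B1)
  D(8) = 22.42 × 8^0.523 = 22.42 × 2.967 = 66.51 μm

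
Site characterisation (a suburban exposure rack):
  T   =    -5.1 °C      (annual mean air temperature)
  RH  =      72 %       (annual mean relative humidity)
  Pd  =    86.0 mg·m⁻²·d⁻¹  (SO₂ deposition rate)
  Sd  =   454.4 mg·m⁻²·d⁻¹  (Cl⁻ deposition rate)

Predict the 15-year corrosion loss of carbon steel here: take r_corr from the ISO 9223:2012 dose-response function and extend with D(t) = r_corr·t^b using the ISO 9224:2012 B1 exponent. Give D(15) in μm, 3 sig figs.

D(15) = 196 μm

carbon steel: temperature factor f = +0.150·(-15.1) = -2.2650
  Pd branch = 1.77·Pd^0.52·e^(0.02·RH+f) = 7.864 μm/a
  Sd branch = 0.102·Sd^0.62·e^(0.033·RH+0.04·T) = 39.76 μm/a
  sum: 7.864 + 39.76 → r_corr = 47.63 μm/a
Power-law: D(15) = r_corr · 15^0.523
  D(15) = 47.63 × 15^0.523 = 47.63 × 4.122 = 196.3 μm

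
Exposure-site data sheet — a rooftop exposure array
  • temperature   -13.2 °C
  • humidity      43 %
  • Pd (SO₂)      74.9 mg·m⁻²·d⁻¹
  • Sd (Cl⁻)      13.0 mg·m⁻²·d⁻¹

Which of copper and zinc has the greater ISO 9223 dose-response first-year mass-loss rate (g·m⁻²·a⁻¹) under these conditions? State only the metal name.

zinc

copper: T≤10 °C ⇒ hinge +0.126·(-13.2−10) = -2.9232
  Pd branch = 0.0053·Pd^0.26·e^(0.059·RH+f) = 0.01106 μm/a
  Cl⁻ term: 0.01025·13.0^0.27·exp(0.036·43+0.049·-13.2) = 0.05045
  sum: 0.01106 + 0.05045 → r_corr = 0.06152 μm/a
  mass loss = 0.06152 μm/a × 8.96 g/cm³ = 0.5512 g·m⁻²·a⁻¹
zinc: temperature factor f = +0.038·(-23.2) = -0.8816
  SO₂ term: 0.0129·74.9^0.44·exp(0.046·43-0.8816) = 0.2579
  Cl⁻ term: 0.0175·13.0^0.57·exp(0.008·43+0.085·-13.2) = 0.03468
  sum: 0.2579 + 0.03468 → r_corr = 0.2926 μm/a
  mass loss = 0.2926 μm/a × 7.14 g/cm³ = 2.089 g·m⁻²·a⁻¹
Ordering by g·m⁻²·a⁻¹: zinc (2.09) > copper (0.551)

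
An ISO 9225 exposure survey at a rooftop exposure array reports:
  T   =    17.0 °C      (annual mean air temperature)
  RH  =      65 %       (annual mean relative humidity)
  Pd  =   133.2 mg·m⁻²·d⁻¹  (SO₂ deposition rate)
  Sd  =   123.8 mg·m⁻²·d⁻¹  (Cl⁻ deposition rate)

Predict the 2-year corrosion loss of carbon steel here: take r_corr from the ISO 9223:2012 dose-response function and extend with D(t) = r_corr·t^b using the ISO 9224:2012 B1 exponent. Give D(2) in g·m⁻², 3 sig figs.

carbon steel: T>10 °C ⇒ hinge -0.054·(17.0−10) = -0.3780
  Pd branch = 1.77·Pd^0.52·e^(0.02·RH+f) = 56.64 μm/a
  Sd branch = 0.102·Sd^0.62·e^(0.033·RH+0.04·T) = 34.12 μm/a
  r_corr = 56.64 + 34.12 = 90.76 μm/a
Long-term exponent b (ISO 9224 Table 2, B1) = 0.523
  D(2) = 90.76 × 2^0.523 = 90.76 × 1.437 = 130.4 μm
  Mass loss = 130.4 μm × 7.85 g/cm³ = 1024 g·m⁻²

D(2) = 1.02e+03 g·m⁻²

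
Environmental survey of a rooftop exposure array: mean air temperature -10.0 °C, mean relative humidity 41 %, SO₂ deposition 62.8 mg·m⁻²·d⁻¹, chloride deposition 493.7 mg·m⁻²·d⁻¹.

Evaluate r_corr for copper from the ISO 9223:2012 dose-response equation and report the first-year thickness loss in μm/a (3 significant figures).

copper: f(T) = +0.126·(T−10) [T≤10 °C] = -2.5200
  sulphur-dioxide contribution → 0.01406 μm/a
  chloride contribution → 0.1466 μm/a
  ⇒ r_corr(copper) = 0.1607 μm/a

r_corr = 0.161 μm/a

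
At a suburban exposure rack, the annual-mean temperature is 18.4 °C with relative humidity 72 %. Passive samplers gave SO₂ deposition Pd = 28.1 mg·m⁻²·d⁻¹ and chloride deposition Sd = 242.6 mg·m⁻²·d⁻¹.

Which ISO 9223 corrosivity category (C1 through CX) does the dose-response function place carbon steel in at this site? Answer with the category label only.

carbon steel: f(T) = -0.054·(T−10) [T>10 °C] = -0.4536
  sulphur-dioxide contribution → 26.9 μm/a
  chloride contribution → 68.99 μm/a
  total first-year rate 95.88 μm/a
95.9 μm/a falls in (80, 200] for carbon steel → category C5

C5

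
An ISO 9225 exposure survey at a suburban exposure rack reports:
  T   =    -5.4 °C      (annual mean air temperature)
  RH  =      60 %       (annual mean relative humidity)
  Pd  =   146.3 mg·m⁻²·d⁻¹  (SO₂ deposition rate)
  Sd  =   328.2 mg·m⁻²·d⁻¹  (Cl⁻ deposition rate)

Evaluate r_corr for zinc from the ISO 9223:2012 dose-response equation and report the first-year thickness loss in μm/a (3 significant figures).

r_corr = 1.50 μm/a

zinc: temperature factor f = +0.038·(-15.4) = -0.5852
  Pd branch = 0.0129·Pd^0.44·e^(0.046·RH+f) = 1.018 μm/a
  Sd branch = 0.0175·Sd^0.57·e^(0.008·RH+0.085·T) = 0.4857 μm/a
  r_corr = 1.018 + 0.4857 = 1.504 μm/a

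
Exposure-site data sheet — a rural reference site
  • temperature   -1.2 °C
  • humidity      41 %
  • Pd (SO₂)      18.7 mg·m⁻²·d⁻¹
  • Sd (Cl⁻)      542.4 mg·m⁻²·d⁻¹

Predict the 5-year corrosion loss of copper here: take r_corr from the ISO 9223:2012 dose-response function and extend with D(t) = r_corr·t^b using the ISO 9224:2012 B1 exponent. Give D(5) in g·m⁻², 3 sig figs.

copper: f(T) = +0.126·(T−10) [T≤10 °C] = -1.4112
  SO₂ term: 0.0053·18.7^0.26·exp(0.059·41-1.4112) = 0.03109
  Cl⁻ term: 0.01025·542.4^0.27·exp(0.036·41+0.049·-1.2) = 0.2315
  r_corr = 0.03109 + 0.2315 = 0.2625 μm/a
ISO 9224: D(t) = r_corr · t^b with b = 0.667 (copper, B1)
  D(5) = 0.2625 × 5^0.667 = 0.2625 × 2.926 = 0.7681 μm
  Mass loss = 0.7681 μm × 8.96 g/cm³ = 6.882 g·m⁻²

D(5) = 6.88 g·m⁻²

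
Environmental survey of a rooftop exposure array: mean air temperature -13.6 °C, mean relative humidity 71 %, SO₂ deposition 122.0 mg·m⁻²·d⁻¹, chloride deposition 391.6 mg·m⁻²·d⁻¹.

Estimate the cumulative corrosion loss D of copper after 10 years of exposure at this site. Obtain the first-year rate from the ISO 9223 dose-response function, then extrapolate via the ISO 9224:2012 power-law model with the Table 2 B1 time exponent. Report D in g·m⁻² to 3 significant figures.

copper: temperature factor f = +0.126·(-23.6) = -2.9736
  Pd branch = 0.0053·Pd^0.26·e^(0.059·RH+f) = 0.06231 μm/a
  Sd branch = 0.01025·Sd^0.27·e^(0.036·RH+0.049·T) = 0.34 μm/a
  sum: 0.06231 + 0.34 → r_corr = 0.4023 μm/a
Power-law: D(10) = r_corr · 10^0.667
  D(10) = 0.4023 × 10^0.667 = 0.4023 × 4.645 = 1.869 μm
  Mass loss = 1.869 μm × 8.96 g/cm³ = 16.74 g·m⁻²

D(10) = 16.7 g·m⁻²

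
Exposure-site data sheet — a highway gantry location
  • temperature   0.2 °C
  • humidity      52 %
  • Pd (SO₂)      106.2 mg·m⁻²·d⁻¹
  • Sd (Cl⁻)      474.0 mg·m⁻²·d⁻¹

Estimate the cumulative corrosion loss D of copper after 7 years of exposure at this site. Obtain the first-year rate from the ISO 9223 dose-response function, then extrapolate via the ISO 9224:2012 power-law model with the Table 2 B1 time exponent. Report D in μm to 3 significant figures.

D(7) = 1.71 μm

copper: f(T) = +0.126·(T−10) [T≤10 °C] = -1.2348
  Pd branch = 0.0053·Pd^0.26·e^(0.059·RH+f) = 0.1115 μm/a
  Sd branch = 0.01025·Sd^0.27·e^(0.036·RH+0.049·T) = 0.3552 μm/a
  sum: 0.1115 + 0.3552 → r_corr = 0.4667 μm/a
Long-term exponent b (ISO 9224 Table 2, B1) = 0.667
  D(7) = 0.4667 × 7^0.667 = 0.4667 × 3.662 = 1.709 μm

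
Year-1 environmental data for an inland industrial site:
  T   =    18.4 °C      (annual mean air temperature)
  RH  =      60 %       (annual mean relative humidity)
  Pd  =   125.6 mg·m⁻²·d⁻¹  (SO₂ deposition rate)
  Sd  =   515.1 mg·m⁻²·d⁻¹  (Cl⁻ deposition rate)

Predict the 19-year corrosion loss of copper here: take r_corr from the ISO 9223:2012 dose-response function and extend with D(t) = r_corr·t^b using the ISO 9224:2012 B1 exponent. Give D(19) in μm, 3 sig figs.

D(19) = 10.8 μm

copper: temperature factor f = -0.080·(8.4) = -0.6720
  SO₂ term: 0.0053·125.6^0.26·exp(0.059·60-0.6720) = 0.3278
  Cl⁻ term: 0.01025·515.1^0.27·exp(0.036·60+0.049·18.4) = 1.182
  r_corr = 0.3278 + 1.182 = 1.51 μm/a
Long-term exponent b (ISO 9224 Table 2, B1) = 0.667
  D(19) = 1.51 × 19^0.667 = 1.51 × 7.127 = 10.76 μm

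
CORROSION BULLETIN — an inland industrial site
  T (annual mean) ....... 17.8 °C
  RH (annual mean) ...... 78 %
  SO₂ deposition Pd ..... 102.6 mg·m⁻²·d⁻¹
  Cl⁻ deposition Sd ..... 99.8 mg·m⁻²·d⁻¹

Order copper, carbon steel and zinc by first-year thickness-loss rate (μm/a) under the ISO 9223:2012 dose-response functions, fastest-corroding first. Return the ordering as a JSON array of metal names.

["carbon steel", "zinc", "copper"]

copper: f(T) = -0.080·(T−10) [T>10 °C] = -0.6240
  SO₂ term: 0.0053·102.6^0.26·exp(0.059·78-0.6240) = 0.9436
  Cl⁻ term: 0.01025·99.8^0.27·exp(0.036·78+0.049·17.8) = 1.409
  sum: 0.9436 + 1.409 → r_corr = 2.352 μm/a
carbon steel: temperature factor f = -0.054·(7.8) = -0.4212
  SO₂ term: 1.77·102.6^0.52·exp(0.02·78-0.4212) = 61.42
  Sd branch = 0.102·Sd^0.62·e^(0.033·RH+0.04·T) = 47.33 μm/a
  r_corr = 61.42 + 47.33 = 108.8 μm/a
zinc: T>10 °C ⇒ hinge -0.071·(17.8−10) = -0.5538
  Pd branch = 0.0129·Pd^0.44·e^(0.046·RH+f) = 2.057 μm/a
  Sd branch = 0.0175·Sd^0.57·e^(0.008·RH+0.085·T) = 2.045 μm/a
  r_corr = 2.057 + 2.045 = 4.102 μm/a
Ordering by μm/a: carbon steel (109) > zinc (4.1) > copper (2.35)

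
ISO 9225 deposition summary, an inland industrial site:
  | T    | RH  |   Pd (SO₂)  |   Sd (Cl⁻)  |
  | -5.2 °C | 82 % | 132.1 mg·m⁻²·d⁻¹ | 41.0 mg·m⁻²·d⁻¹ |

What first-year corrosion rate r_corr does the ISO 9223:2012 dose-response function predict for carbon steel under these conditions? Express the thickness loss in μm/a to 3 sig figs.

carbon steel: f(T) = +0.150·(T−10) [T≤10 °C] = -2.2800
  SO₂ term: 1.77·132.1^0.52·exp(0.02·82-2.2800) = 11.83
  Sd branch = 0.102·Sd^0.62·e^(0.033·RH+0.04·T) = 12.4 μm/a
  r_corr = 11.83 + 12.4 = 24.23 μm/a

r_corr = 24.2 μm/a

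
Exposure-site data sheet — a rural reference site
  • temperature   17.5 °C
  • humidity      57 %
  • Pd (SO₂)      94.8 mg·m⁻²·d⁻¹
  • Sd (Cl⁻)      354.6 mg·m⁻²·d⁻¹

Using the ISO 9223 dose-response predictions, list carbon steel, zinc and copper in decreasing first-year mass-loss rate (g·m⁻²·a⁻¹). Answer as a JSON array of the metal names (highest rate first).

carbon steel: temperature factor f = -0.054·(7.5) = -0.4050
  sulphur-dioxide contribution → 39.37 μm/a
  chloride contribution → 51.33 μm/a
  total first-year rate 90.69 μm/a
  mass loss = 90.69 μm/a × 7.85 g/cm³ = 711.9 g·m⁻²·a⁻¹
zinc: temperature factor f = -0.071·(7.5) = -0.5325
  sulphur-dioxide contribution → 0.7724 μm/a
  chloride contribution → 3.471 μm/a
  total first-year rate 4.243 μm/a
  mass loss = 4.243 μm/a × 7.14 g/cm³ = 30.3 g·m⁻²·a⁻¹
copper: T>10 °C ⇒ hinge -0.080·(17.5−10) = -0.6000
  sulphur-dioxide contribution → 0.2743 μm/a
  chloride contribution → 0.9178 μm/a
  ⇒ r_corr(copper) = 1.192 μm/a
  mass loss = 1.192 μm/a × 8.96 g/cm³ = 10.68 g·m⁻²·a⁻¹
Ordering by g·m⁻²·a⁻¹: carbon steel (712) > zinc (30.3) > copper (10.7)

["carbon steel", "zinc", "copper"]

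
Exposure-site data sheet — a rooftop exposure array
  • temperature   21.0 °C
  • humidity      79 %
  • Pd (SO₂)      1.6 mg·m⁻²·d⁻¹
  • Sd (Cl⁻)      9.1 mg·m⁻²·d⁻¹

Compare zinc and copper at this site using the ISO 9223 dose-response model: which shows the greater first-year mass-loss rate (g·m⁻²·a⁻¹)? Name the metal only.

zinc: T>10 °C ⇒ hinge -0.071·(21.0−10) = -0.7810
  SO₂ term: 0.0129·1.6^0.44·exp(0.046·79-0.7810) = 0.2751
  Cl⁻ term: 0.0175·9.1^0.57·exp(0.008·79+0.085·21.0) = 0.6908
  sum: 0.2751 + 0.6908 → r_corr = 0.9659 μm/a
  mass loss = 0.9659 μm/a × 7.14 g/cm³ = 6.897 g·m⁻²·a⁻¹
copper: T>10 °C ⇒ hinge -0.080·(21.0−10) = -0.8800
  SO₂ term: 0.0053·1.6^0.26·exp(0.059·79-0.8800) = 0.2627
  Cl⁻ term: 0.01025·9.1^0.27·exp(0.036·79+0.049·21.0) = 0.8947
  r_corr = 0.2627 + 0.8947 = 1.157 μm/a
  mass loss = 1.157 μm/a × 8.96 g/cm³ = 10.37 g·m⁻²·a⁻¹
Ordering by g·m⁻²·a⁻¹: copper (10.4) > zinc (6.9)

copper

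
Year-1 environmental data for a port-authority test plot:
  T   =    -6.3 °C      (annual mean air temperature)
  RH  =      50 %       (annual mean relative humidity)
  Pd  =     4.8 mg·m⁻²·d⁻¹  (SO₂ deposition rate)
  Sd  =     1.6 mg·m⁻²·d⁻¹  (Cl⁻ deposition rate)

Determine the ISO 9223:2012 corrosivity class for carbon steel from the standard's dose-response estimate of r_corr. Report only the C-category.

C2

carbon steel: f(T) = +0.150·(T−10) [T≤10 °C] = -2.4450
  SO₂ term: 1.77·4.8^0.52·exp(0.02·50-2.4450) = 0.9433
  Sd branch = 0.102·Sd^0.62·e^(0.033·RH+0.04·T) = 0.5525 μm/a
  sum: 0.9433 + 0.5525 → r_corr = 1.496 μm/a
Category bounds: 1.3…25 μm/a bracket r_corr ⇒ C2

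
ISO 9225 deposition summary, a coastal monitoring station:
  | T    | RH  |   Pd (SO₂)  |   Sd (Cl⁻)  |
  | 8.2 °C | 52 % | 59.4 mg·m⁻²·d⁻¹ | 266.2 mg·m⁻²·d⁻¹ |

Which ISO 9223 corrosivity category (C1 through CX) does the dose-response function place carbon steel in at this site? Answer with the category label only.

C4

carbon steel: f(T) = +0.150·(T−10) [T≤10 °C] = -0.2700
  Pd branch = 1.77·Pd^0.52·e^(0.02·RH+f) = 31.97 μm/a
  Sd branch = 0.102·Sd^0.62·e^(0.033·RH+0.04·T) = 25.11 μm/a
  sum: 31.97 + 25.11 → r_corr = 57.09 μm/a
ISO 9223 Table 2 (carbon steel): 50 < 57.1 ≤ 80 μm/a ⇒ C4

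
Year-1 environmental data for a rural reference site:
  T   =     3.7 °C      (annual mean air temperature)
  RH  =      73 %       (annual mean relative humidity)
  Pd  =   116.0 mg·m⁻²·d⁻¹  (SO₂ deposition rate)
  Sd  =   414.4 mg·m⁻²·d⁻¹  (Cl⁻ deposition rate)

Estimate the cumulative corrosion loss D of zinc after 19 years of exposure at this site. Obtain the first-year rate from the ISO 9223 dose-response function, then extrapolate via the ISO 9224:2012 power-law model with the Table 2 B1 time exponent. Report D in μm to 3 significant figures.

zinc: f(T) = +0.038·(T−10) [T≤10 °C] = -0.2394
  Pd branch = 0.0129·Pd^0.44·e^(0.046·RH+f) = 2.362 μm/a
  Sd branch = 0.0175·Sd^0.57·e^(0.008·RH+0.085·T) = 1.334 μm/a
  r_corr = 2.362 + 1.334 = 3.696 μm/a
Long-term exponent b (ISO 9224 Table 2, B1) = 0.813
  D(19) = 3.696 × 19^0.813 = 3.696 × 10.96 = 40.5 μm

D(19) = 40.5 μm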